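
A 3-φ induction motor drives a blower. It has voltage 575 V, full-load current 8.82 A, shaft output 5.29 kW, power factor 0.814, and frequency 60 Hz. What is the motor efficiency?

74.0 %

P_out = 5.29 kW = 5290 W
P_in = √3·V_L·I_L·cosφ = 1.732 × 575 × 8.82 × 0.814 = 7150 W
η = P_out / P_in = 5290 / 7150 = 0.740 = 74.0%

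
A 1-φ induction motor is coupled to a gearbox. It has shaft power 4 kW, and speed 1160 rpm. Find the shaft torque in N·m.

32.9 N·m

ω = 2π × 1160/60 = 121.5 rad/s
τ = P/ω = 4000/121.5 = 32.9 N·m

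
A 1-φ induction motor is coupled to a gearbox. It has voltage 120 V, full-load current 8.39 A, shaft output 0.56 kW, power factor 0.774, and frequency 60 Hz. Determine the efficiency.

71.9 %

P_out = 0.56 kW = 560 W
P_in = V·I·cosφ = 120 × 8.39 × 0.774 = 779 W
η = P_out / P_in = 560 / 779 = 0.719 = 71.9%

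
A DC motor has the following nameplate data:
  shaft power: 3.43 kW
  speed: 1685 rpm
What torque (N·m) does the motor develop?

19.4 N·m

ω = 2π × 1685/60 = 176.5 rad/s
τ = P/ω = 3430/176.5 = 19.4 N·m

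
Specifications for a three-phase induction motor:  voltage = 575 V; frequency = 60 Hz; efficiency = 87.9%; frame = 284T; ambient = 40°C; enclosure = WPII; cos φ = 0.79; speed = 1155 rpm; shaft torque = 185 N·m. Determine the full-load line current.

ω = 2π×1155/60 = 121 rad/s; P_out = τω = 185 × 121 = 22385 W
P_in = P_out / η = 22385 / 0.879 = 25466 W
I_L = P_in / (√3·V_L·cosφ) = 25466 / (1.732 × 575 × 0.79) = 32.4 A

32.4 A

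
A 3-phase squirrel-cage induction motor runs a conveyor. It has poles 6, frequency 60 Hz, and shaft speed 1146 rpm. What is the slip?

n_s = 120f/p = 120×60/6 = 1200 rpm
s = (n_s − n)/n_s = (1200 − 1146)/1200 = 0.0450

4.50 %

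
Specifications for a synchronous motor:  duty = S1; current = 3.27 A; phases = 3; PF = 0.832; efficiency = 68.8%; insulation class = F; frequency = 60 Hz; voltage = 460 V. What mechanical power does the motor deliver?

P_in = √3·V·I·cosφ = 1.732 × 460 × 3.27 × 0.832 = 2168 W
P_out = η·P_in = 0.688 × 2168 = 1492 W

1.49 kW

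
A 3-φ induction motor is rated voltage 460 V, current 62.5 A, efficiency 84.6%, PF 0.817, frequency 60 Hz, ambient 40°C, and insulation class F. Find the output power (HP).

P_in = √3·V·I·cosφ = 1.732 × 460 × 62.5 × 0.817 = 40683 W
P_out = η·P_in = 0.846 × 40683 = 34418 W
= 34418/746 = 46.1 HP

46.1 HP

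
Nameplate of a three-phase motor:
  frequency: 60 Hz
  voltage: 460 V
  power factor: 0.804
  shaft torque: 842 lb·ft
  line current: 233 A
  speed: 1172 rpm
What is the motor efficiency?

93.9 %

τ = 842 lb·ft × 1.356 = 1142 N·m
ω = 2π × 1172/60 = 122.7 rad/s; P_out = τω = 1142 × 122.7 = 140123 W
P_in = √3·V_L·I_L·cosφ = 1.732 × 460 × 233 × 0.804 = 149251 W
η = P_out / P_in = 140123 / 149251 = 0.939 = 93.9%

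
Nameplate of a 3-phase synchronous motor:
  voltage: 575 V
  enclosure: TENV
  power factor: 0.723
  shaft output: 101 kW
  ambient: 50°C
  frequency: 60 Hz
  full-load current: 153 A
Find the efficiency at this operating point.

91.7 %

P_out = 101 kW = 101000 W
P_in = √3·V_L·I_L·cosφ = 1.732 × 575 × 153 × 0.723 = 110165 W
η = P_out / P_in = 101000 / 110165 = 0.917 = 91.7%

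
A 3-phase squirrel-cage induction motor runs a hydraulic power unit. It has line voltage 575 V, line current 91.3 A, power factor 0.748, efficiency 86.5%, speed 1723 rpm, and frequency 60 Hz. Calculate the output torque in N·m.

326 N·m

P_in = √3·V·I·cosφ = 1.732 × 575 × 91.3 × 0.748 = 68012 W
P_out = η·P_in = 0.865 × 68012 = 58830 W
n = 1723 rpm
ω = 2π×1723/60 = 180.4 rad/s
τ = P_out/ω = 58830/180.4 = 326 N·m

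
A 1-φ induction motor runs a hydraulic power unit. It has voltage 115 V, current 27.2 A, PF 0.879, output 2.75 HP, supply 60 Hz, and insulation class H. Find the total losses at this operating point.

P_in = V·I·cosφ = 115×27.2×0.879 = 2750 W
P_out = 2.75×746 = 2052 W
Losses = P_in − P_out = 2750 − 2052 = 698 W

698 W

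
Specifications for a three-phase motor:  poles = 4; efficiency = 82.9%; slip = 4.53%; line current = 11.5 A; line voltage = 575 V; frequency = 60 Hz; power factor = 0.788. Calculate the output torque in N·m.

41.6 N·m

P_in = √3·V·I·cosφ = 1.732 × 575 × 11.5 × 0.788 = 9025 W
P_out = η·P_in = 0.829 × 9025 = 7482 W
n_s = 120×60/4 = 1800 rpm; n = 1800×(1−0.0453) = 1718 rpm
ω = 2π×1718/60 = 179.9 rad/s
τ = P_out/ω = 7482/179.9 = 41.6 N·m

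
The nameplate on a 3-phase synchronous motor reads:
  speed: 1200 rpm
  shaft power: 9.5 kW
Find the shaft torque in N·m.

ω = 2π × 1200/60 = 125.7 rad/s
τ = P/ω = 9500/125.7 = 75.6 N·m

75.6 N·m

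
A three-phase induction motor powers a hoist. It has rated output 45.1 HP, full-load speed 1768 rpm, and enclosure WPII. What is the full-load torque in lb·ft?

134 lb·ft

P_out = 45.1 × 746 = 33645 W
ω = 2π × 1768/60 = 185.1 rad/s
τ = P_out/ω = 33645/185.1 = 181.8 N·m
In lb·ft: 181.8/1.356 = 134 lb·ft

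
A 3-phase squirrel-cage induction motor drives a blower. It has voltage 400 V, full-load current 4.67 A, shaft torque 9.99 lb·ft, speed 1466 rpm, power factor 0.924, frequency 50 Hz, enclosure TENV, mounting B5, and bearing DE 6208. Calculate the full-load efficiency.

τ = 9.99 lb·ft × 1.356 = 13.55 N·m
ω = 2π × 1466/60 = 153.5 rad/s; P_out = τω = 13.55 × 153.5 = 2080 W
P_in = √3·V_L·I_L·cosφ = 1.732 × 400 × 4.67 × 0.924 = 2989 W
η = P_out / P_in = 2080 / 2989 = 0.696 = 69.6%

69.6 %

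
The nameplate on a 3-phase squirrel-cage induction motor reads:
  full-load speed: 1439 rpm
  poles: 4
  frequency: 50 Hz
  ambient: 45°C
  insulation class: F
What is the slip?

n_s = 120f/p = 120×50/4 = 1500 rpm
s = (n_s − n)/n_s = (1500 − 1439)/1500 = 0.0407

4.07 %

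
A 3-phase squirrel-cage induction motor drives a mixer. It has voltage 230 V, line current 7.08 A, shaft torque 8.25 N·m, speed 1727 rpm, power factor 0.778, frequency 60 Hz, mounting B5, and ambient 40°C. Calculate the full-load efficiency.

ω = 2π × 1727/60 = 180.9 rad/s; P_out = τω = 8.25 × 180.9 = 1492 W
P_in = √3·V_L·I_L·cosφ = 1.732 × 230 × 7.08 × 0.778 = 2194 W
η = P_out / P_in = 1492 / 2194 = 0.680 = 68.0%

68.0 %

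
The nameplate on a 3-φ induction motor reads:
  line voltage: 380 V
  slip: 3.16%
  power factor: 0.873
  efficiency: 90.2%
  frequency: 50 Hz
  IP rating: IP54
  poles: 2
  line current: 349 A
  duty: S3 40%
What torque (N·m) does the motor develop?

595 N·m

P_in = √3·V·I·cosφ = 1.732 × 380 × 349 × 0.873 = 200526 W
P_out = η·P_in = 0.902 × 200526 = 180874 W
n_s = 120×50/2 = 3000 rpm; n = 3000×(1−0.0316) = 2905 rpm
ω = 2π×2905/60 = 304.2 rad/s
τ = P_out/ω = 180874/304.2 = 595 N·m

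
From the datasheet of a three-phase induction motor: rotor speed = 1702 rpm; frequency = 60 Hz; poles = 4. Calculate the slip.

5.44 %

n_s = 120f/p = 120×60/4 = 1800 rpm
s = (n_s − n)/n_s = (1800 − 1702)/1800 = 0.0544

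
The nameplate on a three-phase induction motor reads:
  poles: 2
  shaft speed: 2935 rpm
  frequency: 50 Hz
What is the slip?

2.2 %

n_s = 120f/p = 120×50/2 = 3000 rpm
s = (n_s − n)/n_s = (3000 − 2935)/3000 = 0.0217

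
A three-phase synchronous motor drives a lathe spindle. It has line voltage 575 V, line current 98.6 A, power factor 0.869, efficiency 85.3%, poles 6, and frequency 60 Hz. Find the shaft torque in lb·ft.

427 lb·ft

P_in = √3·V·I·cosφ = 1.732 × 575 × 98.6 × 0.869 = 85332 W
P_out = η·P_in = 0.853 × 85332 = 72788 W
n = n_s = 120×60/6 = 1200 rpm (synchronous)
ω = 2π×1200/60 = 125.7 rad/s
τ = P_out/ω = 72788/125.7 = 579.1 N·m
In lb·ft: 579.1/1.356 = 427 lb·ft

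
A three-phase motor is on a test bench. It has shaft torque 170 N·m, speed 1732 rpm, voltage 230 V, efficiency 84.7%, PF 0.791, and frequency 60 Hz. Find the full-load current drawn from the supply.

116 A

ω = 2π×1732/60 = 181.4 rad/s; P_out = τω = 170 × 181.4 = 30838 W
P_in = P_out / η = 30838 / 0.847 = 36409 W
I_L = P_in / (√3·V_L·cosφ) = 36409 / (1.732 × 230 × 0.791) = 116 A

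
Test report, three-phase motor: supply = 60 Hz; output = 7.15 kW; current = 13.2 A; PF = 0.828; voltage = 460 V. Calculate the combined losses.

1560 W

P_in = √3·V·I·cosφ = 1.732×460×13.2×0.828 = 8708 W
P_out = 7150 W
Losses = P_in − P_out = 8708 − 7150 = 1558 W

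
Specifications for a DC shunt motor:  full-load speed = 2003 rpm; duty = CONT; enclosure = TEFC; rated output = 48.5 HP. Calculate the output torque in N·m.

172 N·m

P_out = 48.5 × 746 = 36181 W
ω = 2π × 2003/60 = 209.8 rad/s
τ = P_out/ω = 36181/209.8 = 172 N·m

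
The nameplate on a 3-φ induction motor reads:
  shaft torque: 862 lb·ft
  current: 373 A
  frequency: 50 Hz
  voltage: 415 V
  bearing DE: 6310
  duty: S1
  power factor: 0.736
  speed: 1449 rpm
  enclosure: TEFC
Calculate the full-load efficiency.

τ = 862 lb·ft × 1.356 = 1169 N·m
ω = 2π × 1449/60 = 151.7 rad/s; P_out = τω = 1169 × 151.7 = 177337 W
P_in = √3·V_L·I_L·cosφ = 1.732 × 415 × 373 × 0.736 = 197325 W
η = P_out / P_in = 177337 / 197325 = 0.899 = 89.9%

89.9 %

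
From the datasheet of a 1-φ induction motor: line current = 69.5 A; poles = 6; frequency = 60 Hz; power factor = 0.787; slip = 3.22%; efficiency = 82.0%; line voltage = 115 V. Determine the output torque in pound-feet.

P_in = V·I·cosφ = 115 × 69.5 × 0.787 = 6290 W
P_out = η·P_in = 0.82 × 6290 = 5158 W
n_s = 120×60/6 = 1200 rpm; n = 1200×(1−0.0322) = 1161 rpm
ω = 2π×1161/60 = 121.6 rad/s
τ = P_out/ω = 5158/121.6 = 42.42 N·m
In lb·ft: 42.42/1.356 = 31.3 lb·ft

31.3 lb·ft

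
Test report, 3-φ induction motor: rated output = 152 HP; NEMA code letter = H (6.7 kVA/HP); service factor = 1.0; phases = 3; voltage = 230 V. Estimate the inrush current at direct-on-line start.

2560 A

S_LR = 6.7 × 152 = 1018.4 kVA
I_LR = S_LR/(√3·V_L) = 1018400/(1.732×230) = 2560 A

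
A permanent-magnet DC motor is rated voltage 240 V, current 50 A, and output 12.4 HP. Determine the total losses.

2750 W

P_in = V·I = 240×50 = 12000 W
P_out = 12.4×746 = 9250 W
Losses = P_in − P_out = 12000 − 9250 = 2750 W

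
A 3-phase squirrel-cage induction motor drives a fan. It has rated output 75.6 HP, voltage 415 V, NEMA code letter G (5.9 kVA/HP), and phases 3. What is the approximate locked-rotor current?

S_LR = 5.9 × 75.6 = 446.04 kVA
I_LR = S_LR/(√3·V_L) = 446040/(1.732×415) = 621 A

621 A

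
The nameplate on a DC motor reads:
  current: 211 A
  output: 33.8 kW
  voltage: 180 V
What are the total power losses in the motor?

4180 W

P_in = V·I = 180×211 = 37980 W
P_out = 33800 W
Losses = P_in − P_out = 37980 − 33800 = 4180 W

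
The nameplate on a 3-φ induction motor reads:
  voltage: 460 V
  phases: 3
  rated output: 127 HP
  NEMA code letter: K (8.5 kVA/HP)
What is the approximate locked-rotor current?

1350 A

S_LR = 8.5 × 127 = 1079.5 kVA
I_LR = S_LR/(√3·V_L) = 1079500/(1.732×460) = 1350 A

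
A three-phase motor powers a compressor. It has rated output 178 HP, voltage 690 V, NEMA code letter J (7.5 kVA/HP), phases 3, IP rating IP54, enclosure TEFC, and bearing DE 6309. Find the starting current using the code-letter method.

1120 A

S_LR = 7.5 × 178 = 1335 kVA
I_LR = S_LR/(√3·V_L) = 1335000/(1.732×690) = 1120 A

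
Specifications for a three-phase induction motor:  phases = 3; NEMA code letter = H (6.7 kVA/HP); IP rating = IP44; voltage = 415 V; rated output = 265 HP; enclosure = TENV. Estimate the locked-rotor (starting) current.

S_LR = 6.7 × 265 = 1775.5 kVA
I_LR = S_LR/(√3·V_L) = 1775500/(1.732×415) = 2470 A

2470 A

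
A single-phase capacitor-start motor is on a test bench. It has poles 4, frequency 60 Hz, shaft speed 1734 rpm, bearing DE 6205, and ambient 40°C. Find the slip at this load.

3.67 %

n_s = 120f/p = 120×60/4 = 1800 rpm
s = (n_s − n)/n_s = (1800 − 1734)/1800 = 0.0367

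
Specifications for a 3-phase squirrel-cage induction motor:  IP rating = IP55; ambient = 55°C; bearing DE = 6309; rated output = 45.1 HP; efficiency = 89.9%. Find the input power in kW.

P_out = 45.1 × 746 = 33645 W
P_in = P_out/η = 33645/0.899 = 37425 W = 37.4 kW

37.4 kW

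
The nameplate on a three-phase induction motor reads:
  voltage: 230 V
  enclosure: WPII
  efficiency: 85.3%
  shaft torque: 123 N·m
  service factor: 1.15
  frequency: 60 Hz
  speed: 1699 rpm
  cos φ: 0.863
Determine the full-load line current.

ω = 2π×1699/60 = 177.9 rad/s; P_out = τω = 123 × 177.9 = 21882 W
P_in = P_out / η = 21882 / 0.853 = 25653 W
I_L = P_in / (√3·V_L·cosφ) = 25653 / (1.732 × 230 × 0.863) = 74.6 A

74.6 A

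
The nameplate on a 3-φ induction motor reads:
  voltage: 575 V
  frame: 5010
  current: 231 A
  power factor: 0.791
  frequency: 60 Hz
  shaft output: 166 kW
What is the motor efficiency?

P_out = 166 kW = 166000 W
P_in = √3·V_L·I_L·cosφ = 1.732 × 575 × 231 × 0.791 = 181972 W
η = P_out / P_in = 166000 / 181972 = 0.912 = 91.2%

91.2 %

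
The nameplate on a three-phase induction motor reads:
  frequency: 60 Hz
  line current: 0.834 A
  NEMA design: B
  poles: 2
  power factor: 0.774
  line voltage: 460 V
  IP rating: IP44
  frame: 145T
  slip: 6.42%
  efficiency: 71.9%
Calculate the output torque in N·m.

P_in = √3·V·I·cosφ = 1.732 × 460 × 0.834 × 0.774 = 514 W
P_out = η·P_in = 0.719 × 514 = 370 W
n_s = 120×60/2 = 3600 rpm; n = 3600×(1−0.0642) = 3369 rpm
ω = 2π×3369/60 = 352.8 rad/s
τ = P_out/ω = 370/352.8 = 1.05 N·m

1.05 N·m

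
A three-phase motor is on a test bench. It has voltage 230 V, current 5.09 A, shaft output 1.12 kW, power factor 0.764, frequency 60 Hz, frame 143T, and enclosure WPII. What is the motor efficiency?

P_out = 1.12 kW = 1120 W
P_in = √3·V_L·I_L·cosφ = 1.732 × 230 × 5.09 × 0.764 = 1549 W
η = P_out / P_in = 1120 / 1549 = 0.723 = 72.3%

72.3 %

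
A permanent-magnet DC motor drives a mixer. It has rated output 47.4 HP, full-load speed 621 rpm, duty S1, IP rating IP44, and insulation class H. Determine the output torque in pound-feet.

401 lb·ft

P_out = 47.4 × 746 = 35360 W
ω = 2π × 621/60 = 65.03 rad/s
τ = P_out/ω = 35360/65.03 = 543.7 N·m
In lb·ft: 543.7/1.356 = 401 lb·ft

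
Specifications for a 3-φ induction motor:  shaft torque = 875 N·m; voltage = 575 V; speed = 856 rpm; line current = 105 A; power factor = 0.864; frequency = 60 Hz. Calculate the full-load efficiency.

86.8 %

ω = 2π × 856/60 = 89.64 rad/s; P_out = τω = 875 × 89.64 = 78435 W
P_in = √3·V_L·I_L·cosφ = 1.732 × 575 × 105 × 0.864 = 90348 W
η = P_out / P_in = 78435 / 90348 = 0.868 = 86.8%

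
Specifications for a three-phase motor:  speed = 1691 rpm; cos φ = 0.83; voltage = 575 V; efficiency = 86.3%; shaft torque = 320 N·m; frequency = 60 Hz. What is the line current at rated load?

ω = 2π×1691/60 = 177.1 rad/s; P_out = τω = 320 × 177.1 = 56672 W
P_in = P_out / η = 56672 / 0.863 = 65669 W
I_L = P_in / (√3·V_L·cosφ) = 65669 / (1.732 × 575 × 0.83) = 79.4 A

79.4 A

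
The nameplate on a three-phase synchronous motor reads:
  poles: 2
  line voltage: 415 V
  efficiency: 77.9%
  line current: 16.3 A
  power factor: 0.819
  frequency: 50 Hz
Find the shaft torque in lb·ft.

P_in = √3·V·I·cosφ = 1.732 × 415 × 16.3 × 0.819 = 9595 W
P_out = η·P_in = 0.779 × 9595 = 7475 W
n = n_s = 120×50/2 = 3000 rpm (synchronous)
ω = 2π×3000/60 = 314.2 rad/s
τ = P_out/ω = 7475/314.2 = 23.79 N·m
In lb·ft: 23.79/1.356 = 17.5 lb·ft

17.5 lb·ft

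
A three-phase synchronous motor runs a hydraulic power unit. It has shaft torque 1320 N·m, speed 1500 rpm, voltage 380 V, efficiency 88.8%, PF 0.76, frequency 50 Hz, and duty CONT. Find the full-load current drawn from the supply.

ω = 2π×1500/60 = 157.1 rad/s; P_out = τω = 1320 × 157.1 = 207372 W
P_in = P_out / η = 207372 / 0.888 = 233527 W
I_L = P_in / (√3·V_L·cosφ) = 233527 / (1.732 × 380 × 0.76) = 467 A

467 A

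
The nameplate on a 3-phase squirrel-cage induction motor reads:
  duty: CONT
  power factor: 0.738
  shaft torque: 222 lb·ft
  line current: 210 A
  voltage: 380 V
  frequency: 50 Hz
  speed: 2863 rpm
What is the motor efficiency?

τ = 222 lb·ft × 1.356 = 301 N·m
ω = 2π × 2863/60 = 299.8 rad/s; P_out = τω = 301 × 299.8 = 90240 W
P_in = √3·V_L·I_L·cosφ = 1.732 × 380 × 210 × 0.738 = 102002 W
η = P_out / P_in = 90240 / 102002 = 0.885 = 88.5%

88.5 %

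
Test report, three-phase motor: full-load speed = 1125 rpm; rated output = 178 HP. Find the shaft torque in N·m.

P_out = 178 × 746 = 132788 W
ω = 2π × 1125/60 = 117.8 rad/s
τ = P_out/ω = 132788/117.8 = 1130 N·m

1130 N·m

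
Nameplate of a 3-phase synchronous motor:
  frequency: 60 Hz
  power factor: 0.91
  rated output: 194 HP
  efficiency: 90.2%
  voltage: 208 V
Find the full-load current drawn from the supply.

P_out = 194 × 746 = 144724 W
P_in = P_out / η = 144724 / 0.902 = 160448 W
I_L = P_in / (√3·V_L·cosφ) = 160448 / (1.732 × 208 × 0.91) = 489 A

489 A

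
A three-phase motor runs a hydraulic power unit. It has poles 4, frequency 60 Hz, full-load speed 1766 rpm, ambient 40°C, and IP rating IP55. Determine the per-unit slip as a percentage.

n_s = 120f/p = 120×60/4 = 1800 rpm
s = (n_s − n)/n_s = (1800 − 1766)/1800 = 0.0189

1.89 %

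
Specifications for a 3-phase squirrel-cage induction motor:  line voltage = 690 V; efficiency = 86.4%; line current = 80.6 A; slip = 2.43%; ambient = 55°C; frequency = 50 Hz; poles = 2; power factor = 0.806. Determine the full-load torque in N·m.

P_in = √3·V·I·cosφ = 1.732 × 690 × 80.6 × 0.806 = 77637 W
P_out = η·P_in = 0.864 × 77637 = 67078 W
n_s = 120×50/2 = 3000 rpm; n = 3000×(1−0.0243) = 2927 rpm
ω = 2π×2927/60 = 306.5 rad/s
τ = P_out/ω = 67078/306.5 = 219 N·m

219 N·m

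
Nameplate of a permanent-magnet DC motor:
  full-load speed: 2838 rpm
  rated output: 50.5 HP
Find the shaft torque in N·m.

127 N·m

P_out = 50.5 × 746 = 37673 W
ω = 2π × 2838/60 = 297.2 rad/s
τ = P_out/ω = 37673/297.2 = 127 N·m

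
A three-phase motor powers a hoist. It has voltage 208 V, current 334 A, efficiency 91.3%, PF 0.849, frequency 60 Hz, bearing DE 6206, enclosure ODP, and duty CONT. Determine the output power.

93.3 kW

P_in = √3·V·I·cosφ = 1.732 × 208 × 334 × 0.849 = 102156 W
P_out = η·P_in = 0.913 × 102156 = 93268 W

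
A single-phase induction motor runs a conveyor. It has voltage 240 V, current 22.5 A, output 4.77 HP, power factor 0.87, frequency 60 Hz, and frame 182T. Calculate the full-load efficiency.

75.7 %

P_out = 4.77 × 746 = 3558 W
P_in = V·I·cosφ = 240 × 22.5 × 0.87 = 4698 W
η = P_out / P_in = 3558 / 4698 = 0.757 = 75.7%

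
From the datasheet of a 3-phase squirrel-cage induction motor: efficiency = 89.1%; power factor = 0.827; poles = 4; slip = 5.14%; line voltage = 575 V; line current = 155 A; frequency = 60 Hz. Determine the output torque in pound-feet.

469 lb·ft

P_in = √3·V·I·cosφ = 1.732 × 575 × 155 × 0.827 = 127659 W
P_out = η·P_in = 0.891 × 127659 = 113744 W
n_s = 120×60/4 = 1800 rpm; n = 1800×(1−0.0514) = 1707 rpm
ω = 2π×1707/60 = 178.8 rad/s
τ = P_out/ω = 113744/178.8 = 636.2 N·m
In lb·ft: 636.2/1.356 = 469 lb·ft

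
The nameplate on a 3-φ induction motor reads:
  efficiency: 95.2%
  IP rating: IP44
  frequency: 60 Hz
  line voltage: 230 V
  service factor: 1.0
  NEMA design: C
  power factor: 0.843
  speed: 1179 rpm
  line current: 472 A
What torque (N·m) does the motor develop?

1220 N·m

P_in = √3·V·I·cosφ = 1.732 × 230 × 472 × 0.843 = 158506 W
P_out = η·P_in = 0.952 × 158506 = 150898 W
n = 1179 rpm
ω = 2π×1179/60 = 123.5 rad/s
τ = P_out/ω = 150898/123.5 = 1220 N·m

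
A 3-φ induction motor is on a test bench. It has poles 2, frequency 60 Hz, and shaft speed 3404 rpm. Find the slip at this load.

n_s = 120f/p = 120×60/2 = 3600 rpm
s = (n_s − n)/n_s = (3600 − 3404)/3600 = 0.0544

5.4 %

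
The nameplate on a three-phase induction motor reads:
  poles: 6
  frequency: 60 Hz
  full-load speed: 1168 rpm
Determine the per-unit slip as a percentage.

n_s = 120f/p = 120×60/6 = 1200 rpm
s = (n_s − n)/n_s = (1200 − 1168)/1200 = 0.0267

2.67 %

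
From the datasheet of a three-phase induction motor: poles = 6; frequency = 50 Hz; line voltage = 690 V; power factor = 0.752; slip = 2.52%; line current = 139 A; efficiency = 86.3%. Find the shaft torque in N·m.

P_in = √3·V·I·cosφ = 1.732 × 690 × 139 × 0.752 = 124919 W
P_out = η·P_in = 0.863 × 124919 = 107805 W
n_s = 120×50/6 = 1000 rpm; n = 1000×(1−0.0252) = 975 rpm
ω = 2π×975/60 = 102.1 rad/s
τ = P_out/ω = 107805/102.1 = 1060 N·m

1060 N·m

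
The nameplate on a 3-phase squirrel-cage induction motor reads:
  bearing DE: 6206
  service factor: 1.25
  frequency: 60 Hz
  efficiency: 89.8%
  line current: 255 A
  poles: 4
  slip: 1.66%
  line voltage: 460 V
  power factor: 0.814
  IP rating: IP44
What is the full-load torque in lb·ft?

P_in = √3·V·I·cosφ = 1.732 × 460 × 255 × 0.814 = 165375 W
P_out = η·P_in = 0.898 × 165375 = 148507 W
n_s = 120×60/4 = 1800 rpm; n = 1800×(1−0.0166) = 1770 rpm
ω = 2π×1770/60 = 185.4 rad/s
τ = P_out/ω = 148507/185.4 = 801 N·m
In lb·ft: 801/1.356 = 591 lb·ft

591 lb·ft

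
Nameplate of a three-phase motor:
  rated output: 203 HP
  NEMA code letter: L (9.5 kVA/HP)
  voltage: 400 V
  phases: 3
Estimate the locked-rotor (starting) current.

2780 A

S_LR = 9.5 × 203 = 1928.5 kVA
I_LR = S_LR/(√3·V_L) = 1928500/(1.732×400) = 2780 A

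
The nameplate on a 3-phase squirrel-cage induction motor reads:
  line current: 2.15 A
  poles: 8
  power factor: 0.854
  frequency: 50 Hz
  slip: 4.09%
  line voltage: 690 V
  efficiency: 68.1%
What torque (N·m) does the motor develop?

19.8 N·m

P_in = √3·V·I·cosφ = 1.732 × 690 × 2.15 × 0.854 = 2194 W
P_out = η·P_in = 0.681 × 2194 = 1494 W
n_s = 120×50/8 = 750 rpm; n = 750×(1−0.0409) = 719 rpm
ω = 2π×719/60 = 75.29 rad/s
τ = P_out/ω = 1494/75.29 = 19.8 N·m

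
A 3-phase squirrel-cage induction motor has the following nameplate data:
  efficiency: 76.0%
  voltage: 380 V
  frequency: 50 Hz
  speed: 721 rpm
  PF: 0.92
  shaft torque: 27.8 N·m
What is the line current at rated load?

ω = 2π×721/60 = 75.5 rad/s; P_out = τω = 27.8 × 75.5 = 2099 W
P_in = P_out / η = 2099 / 0.760 = 2762 W
I_L = P_in / (√3·V_L·cosφ) = 2762 / (1.732 × 380 × 0.92) = 4.56 A

4.56 A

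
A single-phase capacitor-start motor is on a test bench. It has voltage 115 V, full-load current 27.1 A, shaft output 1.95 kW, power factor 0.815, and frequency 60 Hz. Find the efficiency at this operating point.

P_out = 1.95 kW = 1950 W
P_in = V·I·cosφ = 115 × 27.1 × 0.815 = 2540 W
η = P_out / P_in = 1950 / 2540 = 0.768 = 76.8%

76.8 %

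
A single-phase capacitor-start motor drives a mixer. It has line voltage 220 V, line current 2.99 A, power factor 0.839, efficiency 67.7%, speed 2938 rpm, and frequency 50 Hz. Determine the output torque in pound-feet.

P_in = V·I·cosφ = 220 × 2.99 × 0.839 = 552 W
P_out = η·P_in = 0.677 × 552 = 374 W
n = 2938 rpm
ω = 2π×2938/60 = 307.7 rad/s
τ = P_out/ω = 374/307.7 = 1.215 N·m
In lb·ft: 1.215/1.356 = 0.896 lb·ft

0.896 lb·ft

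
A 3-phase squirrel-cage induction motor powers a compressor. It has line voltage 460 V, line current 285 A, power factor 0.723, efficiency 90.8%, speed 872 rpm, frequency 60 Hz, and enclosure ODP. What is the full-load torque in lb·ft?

P_in = √3·V·I·cosφ = 1.732 × 460 × 285 × 0.723 = 164168 W
P_out = η·P_in = 0.908 × 164168 = 149065 W
n = 872 rpm
ω = 2π×872/60 = 91.32 rad/s
τ = P_out/ω = 149065/91.32 = 1632 N·m
In lb·ft: 1632/1.356 = 1200 lb·ft

1200 lb·ft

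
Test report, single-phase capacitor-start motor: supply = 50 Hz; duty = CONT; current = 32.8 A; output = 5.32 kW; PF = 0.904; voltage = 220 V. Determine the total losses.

P_in = V·I·cosφ = 220×32.8×0.904 = 6523 W
P_out = 5320 W
Losses = P_in − P_out = 6523 − 5320 = 1203 W

1.2 kW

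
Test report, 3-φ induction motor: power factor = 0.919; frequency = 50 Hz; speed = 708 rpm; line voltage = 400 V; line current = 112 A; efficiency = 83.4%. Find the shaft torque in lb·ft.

592 lb·ft

P_in = √3·V·I·cosφ = 1.732 × 400 × 112 × 0.919 = 71309 W
P_out = η·P_in = 0.834 × 71309 = 59472 W
n = 708 rpm
ω = 2π×708/60 = 74.14 rad/s
τ = P_out/ω = 59472/74.14 = 802.2 N·m
In lb·ft: 802.2/1.356 = 592 lb·ft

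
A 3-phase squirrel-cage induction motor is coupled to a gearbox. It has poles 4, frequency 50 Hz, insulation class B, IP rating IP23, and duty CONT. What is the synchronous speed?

1500 rpm

n_s = 120f/p = 120×50/4 = 1500 rpm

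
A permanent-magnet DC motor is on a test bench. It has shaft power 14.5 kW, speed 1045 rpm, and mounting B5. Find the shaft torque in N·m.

ω = 2π × 1045/60 = 109.4 rad/s
τ = P/ω = 14500/109.4 = 133 N·m

133 N·m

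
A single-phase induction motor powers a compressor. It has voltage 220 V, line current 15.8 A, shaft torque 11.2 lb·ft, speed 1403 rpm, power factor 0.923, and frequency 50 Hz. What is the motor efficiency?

τ = 11.2 lb·ft × 1.356 = 15.19 N·m
ω = 2π × 1403/60 = 146.9 rad/s; P_out = τω = 15.19 × 146.9 = 2231 W
P_in = V·I·cosφ = 220 × 15.8 × 0.923 = 3208 W
η = P_out / P_in = 2231 / 3208 = 0.695 = 69.5%

69.5 %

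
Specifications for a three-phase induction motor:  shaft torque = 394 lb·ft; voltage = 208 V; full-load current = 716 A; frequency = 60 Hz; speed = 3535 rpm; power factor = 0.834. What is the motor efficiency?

91.9 %

τ = 394 lb·ft × 1.356 = 534.3 N·m
ω = 2π × 3535/60 = 370.2 rad/s; P_out = τω = 534.3 × 370.2 = 197798 W
P_in = √3·V_L·I_L·cosφ = 1.732 × 208 × 716 × 0.834 = 215125 W
η = P_out / P_in = 197798 / 215125 = 0.919 = 91.9%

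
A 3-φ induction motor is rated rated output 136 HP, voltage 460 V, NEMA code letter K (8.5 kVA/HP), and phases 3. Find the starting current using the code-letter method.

S_LR = 8.5 × 136 = 1156 kVA
I_LR = S_LR/(√3·V_L) = 1156000/(1.732×460) = 1450 A

1450 A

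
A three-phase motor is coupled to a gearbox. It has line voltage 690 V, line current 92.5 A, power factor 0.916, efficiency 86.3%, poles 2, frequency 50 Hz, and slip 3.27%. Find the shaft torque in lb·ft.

P_in = √3·V·I·cosφ = 1.732 × 690 × 92.5 × 0.916 = 101259 W
P_out = η·P_in = 0.863 × 101259 = 87387 W
n_s = 120×50/2 = 3000 rpm; n = 3000×(1−0.0327) = 2902 rpm
ω = 2π×2902/60 = 303.9 rad/s
τ = P_out/ω = 87387/303.9 = 287.6 N·m
In lb·ft: 287.6/1.356 = 212 lb·ft

212 lb·ft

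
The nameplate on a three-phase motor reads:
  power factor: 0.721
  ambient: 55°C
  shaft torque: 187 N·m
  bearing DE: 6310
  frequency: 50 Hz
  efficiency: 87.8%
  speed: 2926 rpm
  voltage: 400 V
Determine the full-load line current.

131 A

ω = 2π×2926/60 = 306.4 rad/s; P_out = τω = 187 × 306.4 = 57297 W
P_in = P_out / η = 57297 / 0.878 = 65259 W
I_L = P_in / (√3·V_L·cosφ) = 65259 / (1.732 × 400 × 0.721) = 131 A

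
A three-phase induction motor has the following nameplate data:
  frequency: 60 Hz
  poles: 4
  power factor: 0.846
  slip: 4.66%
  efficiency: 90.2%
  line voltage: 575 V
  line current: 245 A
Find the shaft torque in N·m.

1040 N·m

P_in = √3·V·I·cosφ = 1.732 × 575 × 245 × 0.846 = 206420 W
P_out = η·P_in = 0.902 × 206420 = 186191 W
n_s = 120×60/4 = 1800 rpm; n = 1800×(1−0.0466) = 1716 rpm
ω = 2π×1716/60 = 179.7 rad/s
τ = P_out/ω = 186191/179.7 = 1040 N·m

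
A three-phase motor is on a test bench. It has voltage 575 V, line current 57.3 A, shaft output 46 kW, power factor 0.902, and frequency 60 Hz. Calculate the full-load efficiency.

89.4 %

P_out = 46 kW = 46000 W
P_in = √3·V_L·I_L·cosφ = 1.732 × 575 × 57.3 × 0.902 = 51473 W
η = P_out / P_in = 46000 / 51473 = 0.894 = 89.4%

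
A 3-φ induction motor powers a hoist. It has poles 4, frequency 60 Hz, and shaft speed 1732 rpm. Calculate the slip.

n_s = 120f/p = 120×60/4 = 1800 rpm
s = (n_s − n)/n_s = (1800 − 1732)/1800 = 0.0378

3.78 %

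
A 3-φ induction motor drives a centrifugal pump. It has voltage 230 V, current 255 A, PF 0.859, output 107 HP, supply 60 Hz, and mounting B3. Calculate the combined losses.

7.44 kW

P_in = √3·V·I·cosφ = 1.732×230×255×0.859 = 87259 W
P_out = 107×746 = 79822 W
Losses = P_in − P_out = 87259 − 79822 = 7437 W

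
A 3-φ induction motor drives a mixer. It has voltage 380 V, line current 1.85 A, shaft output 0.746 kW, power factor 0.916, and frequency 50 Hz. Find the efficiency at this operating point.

P_out = 0.746 kW = 746 W
P_in = √3·V_L·I_L·cosφ = 1.732 × 380 × 1.85 × 0.916 = 1115 W
η = P_out / P_in = 746 / 1115 = 0.669 = 66.9%

66.9 %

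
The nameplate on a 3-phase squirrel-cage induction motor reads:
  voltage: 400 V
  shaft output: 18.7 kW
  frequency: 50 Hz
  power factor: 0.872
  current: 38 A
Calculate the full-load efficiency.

P_out = 18.7 kW = 18700 W
P_in = √3·V_L·I_L·cosφ = 1.732 × 400 × 38 × 0.872 = 22957 W
η = P_out / P_in = 18700 / 22957 = 0.815 = 81.5%

81.5 %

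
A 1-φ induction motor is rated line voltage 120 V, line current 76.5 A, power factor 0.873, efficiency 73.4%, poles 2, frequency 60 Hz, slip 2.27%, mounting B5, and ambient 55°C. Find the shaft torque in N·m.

16 N·m

P_in = V·I·cosφ = 120 × 76.5 × 0.873 = 8014 W
P_out = η·P_in = 0.734 × 8014 = 5882 W
n_s = 120×60/2 = 3600 rpm; n = 3600×(1−0.0227) = 3518 rpm
ω = 2π×3518/60 = 368.4 rad/s
τ = P_out/ω = 5882/368.4 = 16 N·m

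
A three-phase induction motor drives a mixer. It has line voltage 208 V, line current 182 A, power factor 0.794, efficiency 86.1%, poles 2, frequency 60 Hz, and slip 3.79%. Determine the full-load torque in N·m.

124 N·m

P_in = √3·V·I·cosφ = 1.732 × 208 × 182 × 0.794 = 52060 W
P_out = η·P_in = 0.861 × 52060 = 44824 W
n_s = 120×60/2 = 3600 rpm; n = 3600×(1−0.0379) = 3464 rpm
ω = 2π×3464/60 = 362.7 rad/s
τ = P_out/ω = 44824/362.7 = 124 N·m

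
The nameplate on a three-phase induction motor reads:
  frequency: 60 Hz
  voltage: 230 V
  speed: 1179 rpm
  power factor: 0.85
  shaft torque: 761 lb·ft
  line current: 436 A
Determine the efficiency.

86.3 %

τ = 761 lb·ft × 1.356 = 1032 N·m
ω = 2π × 1179/60 = 123.5 rad/s; P_out = τω = 1032 × 123.5 = 127452 W
P_in = √3·V_L·I_L·cosφ = 1.732 × 230 × 436 × 0.85 = 147632 W
η = P_out / P_in = 127452 / 147632 = 0.863 = 86.3%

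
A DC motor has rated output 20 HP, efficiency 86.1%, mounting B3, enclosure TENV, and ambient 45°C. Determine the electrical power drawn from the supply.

P_out = 20 × 746 = 14920 W
P_in = P_out/η = 14920/0.861 = 17329 W = 17.3 kW

17.3 kW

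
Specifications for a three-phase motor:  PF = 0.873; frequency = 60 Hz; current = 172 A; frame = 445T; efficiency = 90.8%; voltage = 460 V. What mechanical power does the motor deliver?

109 kW

P_in = √3·V·I·cosφ = 1.732 × 460 × 172 × 0.873 = 119632 W
P_out = η·P_in = 0.908 × 119632 = 108626 W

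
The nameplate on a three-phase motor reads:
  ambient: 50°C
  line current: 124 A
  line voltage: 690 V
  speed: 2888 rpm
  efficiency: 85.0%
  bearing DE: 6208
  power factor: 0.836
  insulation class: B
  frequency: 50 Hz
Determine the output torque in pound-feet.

257 lb·ft

P_in = √3·V·I·cosφ = 1.732 × 690 × 124 × 0.836 = 123887 W
P_out = η·P_in = 0.85 × 123887 = 105304 W
n = 2888 rpm
ω = 2π×2888/60 = 302.4 rad/s
τ = P_out/ω = 105304/302.4 = 348.2 N·m
In lb·ft: 348.2/1.356 = 257 lb·ft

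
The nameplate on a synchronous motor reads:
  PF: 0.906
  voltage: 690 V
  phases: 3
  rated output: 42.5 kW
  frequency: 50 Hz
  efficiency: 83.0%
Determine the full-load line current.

47.3 A

P_out = 42.5 kW = 42500 W
P_in = P_out / η = 42500 / 0.830 = 51205 W
I_L = P_in / (√3·V_L·cosφ) = 51205 / (1.732 × 690 × 0.906) = 47.3 A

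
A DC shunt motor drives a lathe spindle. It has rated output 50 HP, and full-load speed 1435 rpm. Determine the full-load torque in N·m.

248 N·m

P_out = 50 × 746 = 37300 W
ω = 2π × 1435/60 = 150.3 rad/s
τ = P_out/ω = 37300/150.3 = 248 N·m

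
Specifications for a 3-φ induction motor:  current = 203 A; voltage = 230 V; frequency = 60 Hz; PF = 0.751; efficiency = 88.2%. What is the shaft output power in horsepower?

P_in = √3·V·I·cosφ = 1.732 × 230 × 203 × 0.751 = 60731 W
P_out = η·P_in = 0.882 × 60731 = 53565 W
= 53565/746 = 71.8 HP

71.8 HP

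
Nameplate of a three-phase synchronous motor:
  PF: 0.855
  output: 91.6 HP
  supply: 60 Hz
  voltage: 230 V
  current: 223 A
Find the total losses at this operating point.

7.62 kW

P_in = √3·V·I·cosφ = 1.732×230×223×0.855 = 75953 W
P_out = 91.6×746 = 68334 W
Losses = P_in − P_out = 75953 − 68334 = 7619 W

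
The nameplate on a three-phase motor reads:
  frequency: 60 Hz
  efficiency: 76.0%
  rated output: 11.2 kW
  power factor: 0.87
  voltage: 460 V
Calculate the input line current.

P_out = 11.2 kW = 11200 W
P_in = P_out / η = 11200 / 0.760 = 14737 W
I_L = P_in / (√3·V_L·cosφ) = 14737 / (1.732 × 460 × 0.87) = 21.3 A

21.3 A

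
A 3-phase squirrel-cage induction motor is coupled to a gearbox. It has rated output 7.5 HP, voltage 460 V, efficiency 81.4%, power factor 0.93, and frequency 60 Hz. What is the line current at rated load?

P_out = 7.5 × 746 = 5595 W
P_in = P_out / η = 5595 / 0.814 = 6873 W
I_L = P_in / (√3·V_L·cosφ) = 6873 / (1.732 × 460 × 0.93) = 9.28 A

9.28 A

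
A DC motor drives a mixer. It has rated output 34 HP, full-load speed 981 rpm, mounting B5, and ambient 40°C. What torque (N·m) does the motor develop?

247 N·m

P_out = 34 × 746 = 25364 W
ω = 2π × 981/60 = 102.7 rad/s
τ = P_out/ω = 25364/102.7 = 247 N·m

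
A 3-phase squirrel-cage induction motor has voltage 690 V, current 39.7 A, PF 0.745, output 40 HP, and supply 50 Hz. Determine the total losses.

P_in = √3·V·I·cosφ = 1.732×690×39.7×0.745 = 35346 W
P_out = 40×746 = 29840 W
Losses = P_in − P_out = 35346 − 29840 = 5506 W

5510 W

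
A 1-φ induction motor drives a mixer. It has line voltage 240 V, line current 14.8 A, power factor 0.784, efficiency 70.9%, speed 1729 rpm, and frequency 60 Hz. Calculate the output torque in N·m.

P_in = V·I·cosφ = 240 × 14.8 × 0.784 = 2785 W
P_out = η·P_in = 0.709 × 2785 = 1975 W
n = 1729 rpm
ω = 2π×1729/60 = 181.1 rad/s
τ = P_out/ω = 1975/181.1 = 10.9 N·m

10.9 N·m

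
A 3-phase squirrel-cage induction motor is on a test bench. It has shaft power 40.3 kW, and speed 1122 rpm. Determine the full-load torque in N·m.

343 N·m

ω = 2π × 1122/60 = 117.5 rad/s
τ = P/ω = 40300/117.5 = 343 N·m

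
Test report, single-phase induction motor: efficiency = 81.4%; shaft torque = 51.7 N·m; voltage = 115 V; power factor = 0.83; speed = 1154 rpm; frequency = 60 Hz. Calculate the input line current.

80.4 A

ω = 2π×1154/60 = 120.8 rad/s; P_out = τω = 51.7 × 120.8 = 6245 W
P_in = P_out / η = 6245 / 0.814 = 7672 W
I = P_in / (V·cosφ) = 7672 / (115 × 0.83) = 80.4 A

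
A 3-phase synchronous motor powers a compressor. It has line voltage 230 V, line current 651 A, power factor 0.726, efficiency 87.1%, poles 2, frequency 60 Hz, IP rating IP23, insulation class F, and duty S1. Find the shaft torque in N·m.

P_in = √3·V·I·cosφ = 1.732 × 230 × 651 × 0.726 = 188275 W
P_out = η·P_in = 0.871 × 188275 = 163988 W
n = n_s = 120×60/2 = 3600 rpm (synchronous)
ω = 2π×3600/60 = 377 rad/s
τ = P_out/ω = 163988/377 = 435 N·m

435 N·m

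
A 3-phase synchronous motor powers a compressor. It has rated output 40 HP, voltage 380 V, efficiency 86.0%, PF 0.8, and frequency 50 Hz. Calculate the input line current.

65.9 A

P_out = 40 × 746 = 29840 W
P_in = P_out / η = 29840 / 0.860 = 34698 W
I_L = P_in / (√3·V_L·cosφ) = 34698 / (1.732 × 380 × 0.8) = 65.9 A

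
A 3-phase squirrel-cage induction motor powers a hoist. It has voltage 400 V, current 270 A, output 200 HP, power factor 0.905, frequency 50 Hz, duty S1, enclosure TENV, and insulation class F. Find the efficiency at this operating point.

P_out = 200 × 746 = 149200 W
P_in = √3·V_L·I_L·cosφ = 1.732 × 400 × 270 × 0.905 = 169286 W
η = P_out / P_in = 149200 / 169286 = 0.881 = 88.1%

88.1 %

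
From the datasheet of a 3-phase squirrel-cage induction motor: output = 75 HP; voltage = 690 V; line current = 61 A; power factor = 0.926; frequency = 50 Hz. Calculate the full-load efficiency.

82.9 %

P_out = 75 × 746 = 55950 W
P_in = √3·V_L·I_L·cosφ = 1.732 × 690 × 61 × 0.926 = 67505 W
η = P_out / P_in = 55950 / 67505 = 0.829 = 82.9%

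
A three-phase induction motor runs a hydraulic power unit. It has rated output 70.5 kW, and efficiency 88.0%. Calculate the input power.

P_out = 70500 W
P_in = P_out/η = 70500/0.88 = 80114 W = 80.1 kW

80.1 kW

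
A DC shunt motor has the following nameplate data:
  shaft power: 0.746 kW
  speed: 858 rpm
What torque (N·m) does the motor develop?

8.3 N·m

ω = 2π × 858/60 = 89.85 rad/s
τ = P/ω = 746/89.85 = 8.3 N·m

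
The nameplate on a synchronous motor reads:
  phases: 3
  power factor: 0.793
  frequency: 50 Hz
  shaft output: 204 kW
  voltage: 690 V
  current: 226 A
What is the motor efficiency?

P_out = 204 kW = 204000 W
P_in = √3·V_L·I_L·cosφ = 1.732 × 690 × 226 × 0.793 = 214180 W
η = P_out / P_in = 204000 / 214180 = 0.952 = 95.2%

95.2 %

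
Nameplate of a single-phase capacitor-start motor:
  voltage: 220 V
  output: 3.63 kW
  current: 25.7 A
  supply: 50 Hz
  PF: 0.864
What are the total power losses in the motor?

1.26 kW

P_in = V·I·cosφ = 220×25.7×0.864 = 4885 W
P_out = 3630 W
Losses = P_in − P_out = 4885 − 3630 = 1255 W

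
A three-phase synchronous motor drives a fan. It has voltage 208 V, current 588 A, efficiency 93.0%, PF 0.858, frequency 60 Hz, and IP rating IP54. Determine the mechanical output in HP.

P_in = √3·V·I·cosφ = 1.732 × 208 × 588 × 0.858 = 181751 W
P_out = η·P_in = 0.93 × 181751 = 169028 W
= 169028/746 = 227 HP

227 HP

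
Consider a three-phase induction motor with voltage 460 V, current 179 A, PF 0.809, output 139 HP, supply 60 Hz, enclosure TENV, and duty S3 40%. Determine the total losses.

11.7 kW

P_in = √3·V·I·cosφ = 1.732×460×179×0.809 = 115374 W
P_out = 139×746 = 103694 W
Losses = P_in − P_out = 115374 − 103694 = 11680 W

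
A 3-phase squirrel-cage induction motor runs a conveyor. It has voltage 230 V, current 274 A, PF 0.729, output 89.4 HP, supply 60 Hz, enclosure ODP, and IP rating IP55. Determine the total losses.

12900 W

P_in = √3·V·I·cosφ = 1.732×230×274×0.729 = 79571 W
P_out = 89.4×746 = 66692 W
Losses = P_in − P_out = 79571 − 66692 = 12879 W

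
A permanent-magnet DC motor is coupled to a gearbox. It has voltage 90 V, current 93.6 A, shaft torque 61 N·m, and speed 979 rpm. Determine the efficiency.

74.2 %

ω = 2π × 979/60 = 102.5 rad/s; P_out = τω = 61 × 102.5 = 6253 W
P_in = V·I = 90 × 93.6 = 8424 W
η = P_out / P_in = 6253 / 8424 = 0.742 = 74.2%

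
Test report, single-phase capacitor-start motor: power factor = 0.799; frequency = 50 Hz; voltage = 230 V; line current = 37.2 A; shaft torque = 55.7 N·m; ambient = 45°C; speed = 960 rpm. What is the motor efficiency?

ω = 2π × 960/60 = 100.5 rad/s; P_out = τω = 55.7 × 100.5 = 5598 W
P_in = V·I·cosφ = 230 × 37.2 × 0.799 = 6836 W
η = P_out / P_in = 5598 / 6836 = 0.819 = 81.9%

81.9 %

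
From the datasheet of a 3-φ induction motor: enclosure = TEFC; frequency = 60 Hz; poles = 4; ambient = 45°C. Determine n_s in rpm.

1800 rpm

n_s = 120f/p = 120×60/4 = 1800 rpm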